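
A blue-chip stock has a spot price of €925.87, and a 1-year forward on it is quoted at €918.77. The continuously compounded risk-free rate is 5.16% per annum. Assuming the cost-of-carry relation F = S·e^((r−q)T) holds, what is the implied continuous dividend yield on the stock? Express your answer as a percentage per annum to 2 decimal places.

From F = S·e^((r−q)T): (r − q) = ln(F/S)/T
ln(918.77/925.87) = ln(0.992332) = -0.007698
(r − q) = -0.007698 / (1) = -0.007698
q = r − ln(F/S)/T = 0.0516 + 0.007698 = 0.059298
q = 5.93%

5.93%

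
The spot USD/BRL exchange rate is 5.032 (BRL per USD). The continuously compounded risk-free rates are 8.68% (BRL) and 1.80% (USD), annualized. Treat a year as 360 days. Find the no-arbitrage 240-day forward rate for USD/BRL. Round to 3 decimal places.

5.268

F = S·e^((r_BRL − r_USD)T) = 5.032 · e^((0.0868 − 0.0180) × 240/360)
= 5.032 · e^0.045867 = 5.032 × 1.046935
F = 5.268 BRL per USD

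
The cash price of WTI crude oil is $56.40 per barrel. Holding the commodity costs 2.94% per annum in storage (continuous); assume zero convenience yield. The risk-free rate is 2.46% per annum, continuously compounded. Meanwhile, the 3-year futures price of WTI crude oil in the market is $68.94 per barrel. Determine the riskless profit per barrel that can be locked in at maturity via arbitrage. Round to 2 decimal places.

$2.62 per barrel

Fair futures: F* = S·e^(carry·T), with carry = (r + u) = 0.0246 + 0.0294 = 0.0540
F* = 56.40 · e^(0.0540 × 3) = 56.40 · e^0.162000 = 56.40 × 1.175860 = $66.3185
Market $68.94 > fair $66.3185: forward overpriced → cash-and-carry (buy spot, short the forward).
At maturity, profit = |F_mkt − F*| = |68.94 − 66.3185| = $2.62 per barrel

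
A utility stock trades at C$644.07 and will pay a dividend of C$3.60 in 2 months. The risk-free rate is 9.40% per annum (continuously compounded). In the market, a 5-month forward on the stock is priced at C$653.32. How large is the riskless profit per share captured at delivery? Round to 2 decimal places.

C$12.79 per share

PV(dividends) I = 3.60·e^(−0.0940·2/12) = 3.5440
Fair forward F* = (S − I)·e^(rT) = (644.07 − 3.5440)·e^0.039167 = 640.5260 × 1.039944 = 666.1112
Market C$653.32 < fair 666.1112: forward underpriced → reverse cash-and-carry (short the stock, invest proceeds at r, pay the dividends, go long the forward).
Profit at T = |F_mkt − F*| = |653.32 − 666.1112| = C$12.79 per share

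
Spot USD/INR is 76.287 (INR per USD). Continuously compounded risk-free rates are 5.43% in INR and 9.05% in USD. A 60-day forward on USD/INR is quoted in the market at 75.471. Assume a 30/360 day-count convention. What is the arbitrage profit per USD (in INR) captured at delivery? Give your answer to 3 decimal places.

0.357 per USD (in INR)

Fair forward: F* = S·e^(carry·T), with carry = (r_INR − r_USD) = 0.0543 − 0.0905 = -0.0362
F* = 76.287 · e^(-0.0362 × 60/360) = 76.287 · e^-0.006033 = 76.287 × 0.993985 = 75.8281
Market 75.471 < fair 75.8281: forward underpriced → reverse cash-and-carry (short spot, go long the forward).
At maturity, profit = |F_mkt − F*| = |75.471 − 75.8281| = 0.357 per USD (in INR)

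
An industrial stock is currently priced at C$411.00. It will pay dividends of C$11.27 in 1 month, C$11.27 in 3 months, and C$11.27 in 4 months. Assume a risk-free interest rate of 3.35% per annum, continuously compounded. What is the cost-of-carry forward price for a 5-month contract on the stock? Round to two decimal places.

PV(dividends) I = 11.27·e^(−0.0335·1/12) + 11.27·e^(−0.0335·3/12) + 11.27·e^(−0.0335·4/12)
I = 11.2386 + 11.1760 + 11.1449 = 33.5595
F = (S − I)·e^(rT) = (411.00 − 33.5595) · e^(0.0335·5/12)
= 377.4405 · e^0.013958 = 377.4405 × 1.014056 = C$382.75

C$382.75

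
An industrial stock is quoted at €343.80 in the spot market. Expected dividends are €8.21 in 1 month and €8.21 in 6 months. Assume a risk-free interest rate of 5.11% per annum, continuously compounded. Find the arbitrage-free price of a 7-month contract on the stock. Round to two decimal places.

€337.53

PV(dividends) I = 8.21·e^(−0.0511·1/12) + 8.21·e^(−0.0511·6/12)
I = 8.1751 + 8.0029 = 16.1780
F = (S − I)·e^(rT) = (343.80 − 16.1780) · e^(0.0511·7/12)
= 327.6220 · e^0.029808 = 327.6220 × 1.030257 = €337.53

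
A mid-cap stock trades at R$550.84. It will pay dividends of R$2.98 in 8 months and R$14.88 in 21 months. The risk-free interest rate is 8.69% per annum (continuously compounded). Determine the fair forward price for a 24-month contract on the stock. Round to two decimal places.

PV(dividends) I = 2.98·e^(−0.0869·8/12) + 14.88·e^(−0.0869·21/12)
I = 2.8123 + 12.7808 = 15.5931
F = (S − I)·e^(rT) = (550.84 − 15.5931) · e^(0.0869·24/12)
= 535.2469 · e^0.173800 = 535.2469 × 1.189818 = R$636.85

R$636.85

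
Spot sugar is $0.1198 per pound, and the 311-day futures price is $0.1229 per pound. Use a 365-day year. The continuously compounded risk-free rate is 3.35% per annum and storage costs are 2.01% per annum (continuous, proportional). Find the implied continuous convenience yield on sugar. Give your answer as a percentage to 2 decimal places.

F = S·e^((r+u−y)T) ⇒ (r+u−y) = ln(F/S)/T
ln(0.1229/0.1198) = 0.025547; /T ⇒ 0.029983
y = r + u − ln(F/S)/T = 0.0335 + 0.0201 − 0.029983 = 0.023617
y = 2.36%

2.36%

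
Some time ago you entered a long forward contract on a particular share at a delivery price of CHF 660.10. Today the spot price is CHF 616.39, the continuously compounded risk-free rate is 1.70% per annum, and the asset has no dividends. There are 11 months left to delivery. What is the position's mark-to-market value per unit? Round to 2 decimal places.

-CHF 33.50

Current fair forward for the remaining 11 months: F = S·e^(r·T), r = 0.0170
F = 616.39 · e^(0.0170 × 11/12) = 616.39 × 1.015705 = 626.0704
Value of long forward = (F − K)·e^(−rT) = (626.0704 − 660.10) · e^(−0.0170·11/12)
= -34.0296 × 0.984537 = -33.50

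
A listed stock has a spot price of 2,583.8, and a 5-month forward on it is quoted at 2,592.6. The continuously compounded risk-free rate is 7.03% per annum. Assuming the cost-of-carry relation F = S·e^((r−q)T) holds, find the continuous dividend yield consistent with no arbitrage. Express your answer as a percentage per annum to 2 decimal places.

From F = S·e^((r−q)T): (r − q) = ln(F/S)/T
ln(2592.6/2583.8) = ln(1.003406) = 0.003400
(r − q) = 0.003400 / (5/12) = 0.008160
q = r − ln(F/S)/T = 0.0703 − 0.008160 = 0.062140
q = 6.21%

6.21%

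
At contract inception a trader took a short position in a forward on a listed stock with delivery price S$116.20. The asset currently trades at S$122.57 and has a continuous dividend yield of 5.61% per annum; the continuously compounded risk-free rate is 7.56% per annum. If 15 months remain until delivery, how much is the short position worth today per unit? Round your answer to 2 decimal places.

Current fair forward for the remaining 15 months: F = S·e^((r − q)·T), (r − q) = 0.0756 − 0.0561 = 0.0195
F = 122.57 · e^(0.0195 × 15/12) = 122.57 × 1.024674 = 125.5943
Value of long forward = (F − K)·e^(−rT) = (125.5943 − 116.20) · e^(−0.0756·15/12)
= 9.3943 × 0.909828 = 8.55
Short position value = −(long value) = -S$8.55

-S$8.55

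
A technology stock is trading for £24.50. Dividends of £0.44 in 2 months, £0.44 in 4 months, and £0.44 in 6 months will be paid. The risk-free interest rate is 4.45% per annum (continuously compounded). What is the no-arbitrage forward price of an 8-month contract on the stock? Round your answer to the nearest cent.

PV(dividends) I = 0.44·e^(−0.0445·2/12) + 0.44·e^(−0.0445·4/12) + 0.44·e^(−0.0445·6/12)
I = 0.4367 + 0.4335 + 0.4303 = 1.3005
F = (S − I)·e^(rT) = (24.50 − 1.3005) · e^(0.0445·8/12)
= 23.1995 · e^0.029667 = 23.1995 × 1.030111 = £23.90

£23.90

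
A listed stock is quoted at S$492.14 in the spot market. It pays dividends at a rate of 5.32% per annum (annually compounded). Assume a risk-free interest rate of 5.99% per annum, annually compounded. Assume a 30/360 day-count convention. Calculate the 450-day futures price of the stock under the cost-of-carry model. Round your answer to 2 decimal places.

S$496.06

F = S · (1+r)^T / (1+q)^T
= 492.14 × 1.075427 / 1.066936 = 492.14 × 1.007958
F = S$496.06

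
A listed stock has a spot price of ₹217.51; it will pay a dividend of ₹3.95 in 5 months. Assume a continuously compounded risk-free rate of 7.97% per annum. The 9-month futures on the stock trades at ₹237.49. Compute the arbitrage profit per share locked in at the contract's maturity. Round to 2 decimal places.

PV(dividends) I = 3.95·e^(−0.0797·5/12) = 3.8210
Fair futures F* = (S − I)·e^(rT) = (217.51 − 3.8210)·e^0.059775 = 213.6890 × 1.061598 = 226.8518
Market ₹237.49 > fair 226.8518: forward overpriced → cash-and-carry (borrow at r, buy the stock and collect the dividends, short the forward).
Profit at T = |F_mkt − F*| = |237.49 − 226.8518| = ₹10.64 per share

₹10.64 per share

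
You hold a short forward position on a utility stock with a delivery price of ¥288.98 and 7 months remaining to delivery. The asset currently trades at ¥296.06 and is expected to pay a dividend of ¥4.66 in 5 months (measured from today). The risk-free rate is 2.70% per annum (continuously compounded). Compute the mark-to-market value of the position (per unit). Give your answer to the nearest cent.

-¥6.99

PV(remaining dividends) I = 4.66·e^(−0.0270·5/12) = 4.6079
Current forward F = (S − I)·e^(rT) = (296.06 − 4.6079)·e^(0.0270·7/12) = 291.4521 × 1.015875 = 296.0789
Value (long) = (F − K)·e^(−rT) = (296.0789 − 288.98) × 0.984373 = 6.9880
Short position value = −(long value) = -¥6.99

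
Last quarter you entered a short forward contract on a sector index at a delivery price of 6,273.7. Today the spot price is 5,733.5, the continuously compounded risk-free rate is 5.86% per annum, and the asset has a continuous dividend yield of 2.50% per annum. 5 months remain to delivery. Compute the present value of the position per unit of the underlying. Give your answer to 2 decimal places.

448.29

Current fair forward for the remaining 5 months: F = S·e^((r − q)·T), (r − q) = 0.0586 − 0.0250 = 0.0336
F = 5733.5 · e^(0.0336 × 5/12) = 5733.5 × 1.01409846 = 5814.3335
Value of long forward = (F − K)·e^(−rT) = (5814.3335 − 6273.7) · e^(−0.0586·5/12)
= -459.3665 × 0.97587901 = -448.29
Short position value = −(long value) = 448.29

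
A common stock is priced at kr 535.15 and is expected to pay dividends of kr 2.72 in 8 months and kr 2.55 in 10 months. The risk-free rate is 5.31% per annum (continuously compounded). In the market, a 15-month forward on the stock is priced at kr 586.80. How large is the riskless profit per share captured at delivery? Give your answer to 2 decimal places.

PV(dividends) I = 2.72·e^(−0.0531·8/12) + 2.55·e^(−0.0531·10/12) = 5.0650
Fair forward F* = (S − I)·e^(rT) = (535.15 − 5.0650)·e^0.066375 = 530.0850 × 1.068627 = 566.4631
Market kr 586.80 > fair 566.4631: forward overpriced → cash-and-carry (borrow at r, buy the stock and collect the dividends, short the forward).
Profit at T = |F_mkt − F*| = |586.80 − 566.4631| = kr 20.34 per share

kr 20.34 per share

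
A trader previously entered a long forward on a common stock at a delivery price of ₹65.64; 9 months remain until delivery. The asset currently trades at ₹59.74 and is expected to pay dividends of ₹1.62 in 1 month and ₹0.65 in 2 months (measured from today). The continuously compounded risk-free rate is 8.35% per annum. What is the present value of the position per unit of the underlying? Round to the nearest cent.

PV(remaining dividends) I = 1.62·e^(−0.0835·1/12) + 0.65·e^(−0.0835·2/12) = 2.2498
Current forward F = (S − I)·e^(rT) = (59.74 − 2.2498)·e^(0.0835·9/12) = 57.4902 × 1.064628 = 61.2057
Value (long) = (F − K)·e^(−rT) = (61.2057 − 65.64) × 0.939296 = -4.1651
Value = -₹4.17

-₹4.17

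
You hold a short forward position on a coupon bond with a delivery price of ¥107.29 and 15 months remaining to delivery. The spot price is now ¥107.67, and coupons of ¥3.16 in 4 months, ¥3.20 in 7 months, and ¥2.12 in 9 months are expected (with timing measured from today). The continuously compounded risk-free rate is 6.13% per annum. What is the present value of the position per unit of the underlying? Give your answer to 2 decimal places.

PV(remaining coupons) I = 3.16·e^(−0.0613·4/12) + 3.20·e^(−0.0613·7/12) + 2.12·e^(−0.0613·9/12) = 8.2084
Current forward F = (S − I)·e^(rT) = (107.67 − 8.2084)·e^(0.0613·15/12) = 99.4616 × 1.079637 = 107.3824
Value (long) = (F − K)·e^(−rT) = (107.3824 − 107.29) × 0.926237 = 0.0856
Short position value = −(long value) = -¥0.09

-¥0.09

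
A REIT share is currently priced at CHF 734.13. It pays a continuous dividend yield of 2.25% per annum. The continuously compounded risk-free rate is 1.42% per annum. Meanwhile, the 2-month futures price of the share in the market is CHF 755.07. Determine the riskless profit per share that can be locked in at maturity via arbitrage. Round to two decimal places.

Fair futures: F* = S·e^(carry·T), with carry = (r − q) = 0.0142 − 0.0225 = -0.0083
F* = 734.13 · e^(-0.0083 × 2/12) = 734.13 · e^-0.001383 = 734.13 × 0.998618 = CHF 733.1154
Market CHF 755.07 > fair CHF 733.1154: forward overpriced → cash-and-carry (buy spot, short the forward).
At maturity, profit = |F_mkt − F*| = |755.07 − 733.1154| = CHF 21.95 per share

CHF 21.95 per share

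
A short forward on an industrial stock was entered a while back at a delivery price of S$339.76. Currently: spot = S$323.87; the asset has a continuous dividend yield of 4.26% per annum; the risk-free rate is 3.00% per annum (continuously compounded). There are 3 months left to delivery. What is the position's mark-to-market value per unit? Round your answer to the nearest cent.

Current fair forward for the remaining 3 months: F = S·e^((r − q)·T), (r − q) = 0.0300 − 0.0426 = -0.0126
F = 323.87 · e^(-0.0126 × 3/12) = 323.87 × 0.996855 = 322.8514
Value of long forward = (F − K)·e^(−rT) = (322.8514 − 339.76) · e^(−0.0300·3/12)
= -16.9086 × 0.992528 = -16.78
Short position value = −(long value) = S$16.78

S$16.78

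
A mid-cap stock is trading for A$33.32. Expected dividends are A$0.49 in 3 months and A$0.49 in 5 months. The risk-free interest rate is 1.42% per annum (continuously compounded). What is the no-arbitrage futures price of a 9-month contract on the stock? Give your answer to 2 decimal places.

A$32.69

PV(dividends) I = 0.49·e^(−0.0142·3/12) + 0.49·e^(−0.0142·5/12)
I = 0.4883 + 0.4871 = 0.9754
F = (S − I)·e^(rT) = (33.32 − 0.9754) · e^(0.0142·9/12)
= 32.3446 · e^0.010650 = 32.3446 × 1.010707 = A$32.69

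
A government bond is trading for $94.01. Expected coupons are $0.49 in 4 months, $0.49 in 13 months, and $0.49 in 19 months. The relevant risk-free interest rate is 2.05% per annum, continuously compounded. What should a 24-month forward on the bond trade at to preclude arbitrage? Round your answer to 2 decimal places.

$96.44

PV(coupons) I = 0.49·e^(−0.0205·4/12) + 0.49·e^(−0.0205·13/12) + 0.49·e^(−0.0205·19/12)
I = 0.4867 + 0.4792 + 0.4744 = 1.4403
F = (S − I)·e^(rT) = (94.01 − 1.4403) · e^(0.0205·24/12)
= 92.5697 · e^0.041000 = 92.5697 × 1.041852 = $96.44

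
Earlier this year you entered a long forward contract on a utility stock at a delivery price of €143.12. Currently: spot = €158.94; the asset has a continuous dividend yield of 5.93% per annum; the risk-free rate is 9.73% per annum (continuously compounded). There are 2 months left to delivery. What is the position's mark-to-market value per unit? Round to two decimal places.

Current fair forward for the remaining 2 months: F = S·e^((r − q)·T), (r − q) = 0.0973 − 0.0593 = 0.0380
F = 158.94 · e^(0.0380 × 2/12) = 158.94 × 1.006353 = 159.9497
Value of long forward = (F − K)·e^(−rT) = (159.9497 − 143.12) · e^(−0.0973·2/12)
= 16.8297 × 0.983914 = 16.56

€16.56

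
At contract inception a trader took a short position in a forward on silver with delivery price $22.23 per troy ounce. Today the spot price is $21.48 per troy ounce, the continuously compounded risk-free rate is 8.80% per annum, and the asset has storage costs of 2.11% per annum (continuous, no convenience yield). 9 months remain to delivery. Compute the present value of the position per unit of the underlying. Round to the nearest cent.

-$1.01 per troy ounce

Current fair forward for the remaining 9 months: F = S·e^((r + u)·T), (r + u) = 0.0880 + 0.0211 = 0.1091
F = 21.48 · e^(0.1091 × 9/12) = 21.48 × 1.085266 = 23.3115
Value of long forward = (F − K)·e^(−rT) = (23.3115 − 22.23) · e^(−0.0880·9/12)
= 1.0815 × 0.936131 = 1.01
Short position value = −(long value) = -$1.01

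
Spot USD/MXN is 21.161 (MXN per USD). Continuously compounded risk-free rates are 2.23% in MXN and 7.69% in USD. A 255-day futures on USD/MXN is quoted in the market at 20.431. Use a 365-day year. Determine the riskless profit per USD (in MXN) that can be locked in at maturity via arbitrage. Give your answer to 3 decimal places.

Fair futures: F* = S·e^(carry·T), with carry = (r_MXN − r_USD) = 0.0223 − 0.0769 = -0.0546
F* = 21.161 · e^(-0.0546 × 255/365) = 21.161 · e^-0.038145 = 21.161 × 0.962573 = 20.3690
Market 20.431 > fair 20.3690: forward overpriced → cash-and-carry (buy spot, short the forward).
At maturity, profit = |F_mkt − F*| = |20.431 − 20.3690| = 0.062 per USD (in MXN)

0.062 per USD (in MXN)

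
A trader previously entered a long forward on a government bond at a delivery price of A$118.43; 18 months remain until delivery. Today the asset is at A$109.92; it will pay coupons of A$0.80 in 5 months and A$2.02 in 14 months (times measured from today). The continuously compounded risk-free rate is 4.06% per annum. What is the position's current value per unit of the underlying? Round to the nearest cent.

-A$4.23

PV(remaining coupons) I = 0.80·e^(−0.0406·5/12) + 2.02·e^(−0.0406·14/12) = 2.7131
Current forward F = (S − I)·e^(rT) = (109.92 − 2.7131)·e^(0.0406·18/12) = 107.2069 × 1.062793 = 113.9387
Value (long) = (F − K)·e^(−rT) = (113.9387 − 118.43) × 0.940917 = -4.2259
Value = -A$4.23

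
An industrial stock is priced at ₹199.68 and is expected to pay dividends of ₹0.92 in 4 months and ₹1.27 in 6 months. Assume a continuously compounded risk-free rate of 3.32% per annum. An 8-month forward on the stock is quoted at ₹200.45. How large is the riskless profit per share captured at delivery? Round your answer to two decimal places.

₹1.49 per share

PV(dividends) I = 0.92·e^(−0.0332·4/12) + 1.27·e^(−0.0332·6/12) = 2.1590
Fair forward F* = (S − I)·e^(rT) = (199.68 − 2.1590)·e^0.022133 = 197.5210 × 1.022380 = 201.9415
Market ₹200.45 < fair 201.9415: forward underpriced → reverse cash-and-carry (short the stock, invest proceeds at r, pay the dividends, go long the forward).
Profit at T = |F_mkt − F*| = |200.45 − 201.9415| = ₹1.49 per share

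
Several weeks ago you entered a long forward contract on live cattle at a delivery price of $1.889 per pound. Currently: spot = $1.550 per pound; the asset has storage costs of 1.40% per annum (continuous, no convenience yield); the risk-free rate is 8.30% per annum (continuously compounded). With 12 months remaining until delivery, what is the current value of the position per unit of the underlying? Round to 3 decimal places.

Current fair forward for the remaining 12 months: F = S·e^((r + u)·T), (r + u) = 0.0830 + 0.0140 = 0.0970
F = 1.550 · e^(0.0970 × 12/12) = 1.550 × 1.101860 = 1.7079
Value of long forward = (F − K)·e^(−rT) = (1.7079 − 1.889) · e^(−0.0830·12/12)
= -0.1811 × 0.920351 = -0.167

-$0.167 per pound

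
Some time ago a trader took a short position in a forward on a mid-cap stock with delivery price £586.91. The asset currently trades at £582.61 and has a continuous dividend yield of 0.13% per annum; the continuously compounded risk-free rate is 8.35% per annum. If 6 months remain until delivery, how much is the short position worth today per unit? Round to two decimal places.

Current fair forward for the remaining 6 months: F = S·e^((r − q)·T), (r − q) = 0.0835 − 0.0013 = 0.0822
F = 582.61 · e^(0.0822 × 6/12) = 582.61 × 1.041956 = 607.0540
Value of long forward = (F − K)·e^(−rT) = (607.0540 − 586.91) · e^(−0.0835·6/12)
= 20.1440 × 0.959110 = 19.32
Short position value = −(long value) = -£19.32

-£19.32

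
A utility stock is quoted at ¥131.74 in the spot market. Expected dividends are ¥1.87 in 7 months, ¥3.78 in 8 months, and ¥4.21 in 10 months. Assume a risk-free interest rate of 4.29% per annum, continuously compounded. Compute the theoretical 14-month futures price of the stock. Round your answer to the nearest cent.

PV(dividends) I = 1.87·e^(−0.0429·7/12) + 3.78·e^(−0.0429·8/12) + 4.21·e^(−0.0429·10/12)
I = 1.8238 + 3.6734 + 4.0622 = 9.5594
F = (S − I)·e^(rT) = (131.74 − 9.5594) · e^(0.0429·14/12)
= 122.1806 · e^0.050050 = 122.1806 × 1.051324 = ¥128.45

¥128.45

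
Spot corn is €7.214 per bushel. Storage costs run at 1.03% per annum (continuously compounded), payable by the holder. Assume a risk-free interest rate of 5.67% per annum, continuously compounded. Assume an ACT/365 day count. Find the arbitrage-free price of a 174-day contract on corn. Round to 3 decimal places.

Net carry = r + u − y = 0.0567 + 0.0103 − 0.0000 = 0.0670
F = S·e^((r+u−y)T) = 7.214 · e^(0.0670 × 174/365) = 7.214 · e^0.031940
= 7.214 × 1.032456 = €7.448 per bushel

€7.448 per bushel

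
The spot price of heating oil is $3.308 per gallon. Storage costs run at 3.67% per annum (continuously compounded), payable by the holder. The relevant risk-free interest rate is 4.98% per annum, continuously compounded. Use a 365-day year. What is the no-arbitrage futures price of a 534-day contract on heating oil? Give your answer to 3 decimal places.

$3.754 per gallon

Net carry = r + u − y = 0.0498 + 0.0367 − 0.0000 = 0.0865
F = S·e^((r+u−y)T) = 3.308 · e^(0.0865 × 534/365) = 3.308 · e^0.126551
= 3.308 × 1.134907 = $3.754 per gallon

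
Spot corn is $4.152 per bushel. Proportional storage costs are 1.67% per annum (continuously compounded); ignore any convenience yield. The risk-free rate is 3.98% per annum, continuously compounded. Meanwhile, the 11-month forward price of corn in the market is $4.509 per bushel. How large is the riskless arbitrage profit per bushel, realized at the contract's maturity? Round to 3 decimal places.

$0.136 per bushel

Fair forward: F* = S·e^(carry·T), with carry = (r + u) = 0.0398 + 0.0167 = 0.0565
F* = 4.152 · e^(0.0565 × 11/12) = 4.152 · e^0.051792 = 4.152 × 1.053157 = $4.3727
Market $4.509 > fair $4.3727: forward overpriced → cash-and-carry (buy spot, short the forward).
At maturity, profit = |F_mkt − F*| = |4.509 − 4.3727| = $0.136 per bushel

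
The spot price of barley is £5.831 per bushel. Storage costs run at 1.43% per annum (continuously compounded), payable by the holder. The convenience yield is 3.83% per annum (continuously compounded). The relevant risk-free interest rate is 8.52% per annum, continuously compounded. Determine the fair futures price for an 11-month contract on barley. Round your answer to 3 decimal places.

£6.167 per bushel

Net carry = r + u − y = 0.0852 + 0.0143 − 0.0383 = 0.0612
F = S·e^((r+u−y)T) = 5.831 · e^(0.0612 × 11/12) = 5.831 · e^0.056100
= 5.831 × 1.057703 = £6.167 per bushel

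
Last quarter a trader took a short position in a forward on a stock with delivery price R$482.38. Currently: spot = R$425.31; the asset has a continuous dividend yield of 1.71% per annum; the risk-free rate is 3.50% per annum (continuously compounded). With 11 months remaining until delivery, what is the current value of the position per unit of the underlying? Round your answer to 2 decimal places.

Current fair forward for the remaining 11 months: F = S·e^((r − q)·T), (r − q) = 0.0350 − 0.0171 = 0.0179
F = 425.31 · e^(0.0179 × 11/12) = 425.31 × 1.016544 = 432.3463
Value of long forward = (F − K)·e^(−rT) = (432.3463 − 482.38) · e^(−0.0350·11/12)
= -50.0337 × 0.968426 = -48.45
Short position value = −(long value) = R$48.45

R$48.45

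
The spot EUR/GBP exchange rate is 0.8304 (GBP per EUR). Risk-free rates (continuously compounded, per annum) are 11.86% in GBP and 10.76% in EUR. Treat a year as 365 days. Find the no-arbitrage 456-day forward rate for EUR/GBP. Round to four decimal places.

0.8419

F = S·e^((r_GBP − r_EUR)T) = 0.8304 · e^((0.1186 − 0.1076) × 456/365)
= 0.8304 · e^0.013742 = 0.8304 × 1.013837
F = 0.8419 GBP per EUR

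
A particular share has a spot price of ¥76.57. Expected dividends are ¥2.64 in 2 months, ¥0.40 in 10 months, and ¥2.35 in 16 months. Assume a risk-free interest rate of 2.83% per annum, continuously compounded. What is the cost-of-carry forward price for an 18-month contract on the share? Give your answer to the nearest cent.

¥74.38

PV(dividends) I = 2.64·e^(−0.0283·2/12) + 0.40·e^(−0.0283·10/12) + 2.35·e^(−0.0283·16/12)
I = 2.6276 + 0.3907 + 2.2630 = 5.2813
F = (S − I)·e^(rT) = (76.57 − 5.2813) · e^(0.0283·18/12)
= 71.2887 · e^0.042450 = 71.2887 × 1.043364 = ¥74.38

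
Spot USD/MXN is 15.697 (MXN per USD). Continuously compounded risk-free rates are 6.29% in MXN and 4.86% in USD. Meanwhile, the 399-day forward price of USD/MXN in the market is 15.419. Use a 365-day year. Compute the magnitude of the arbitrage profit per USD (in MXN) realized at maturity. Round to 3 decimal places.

Fair forward: F* = S·e^(carry·T), with carry = (r_MXN − r_USD) = 0.0629 − 0.0486 = 0.0143
F* = 15.697 · e^(0.0143 × 399/365) = 15.697 · e^0.015632 = 15.697 × 1.015755 = 15.9443
Market 15.419 < fair 15.9443: forward underpriced → reverse cash-and-carry (short spot, go long the forward).
At maturity, profit = |F_mkt − F*| = |15.419 − 15.9443| = 0.525 per USD (in MXN)

0.525 per USD (in MXN)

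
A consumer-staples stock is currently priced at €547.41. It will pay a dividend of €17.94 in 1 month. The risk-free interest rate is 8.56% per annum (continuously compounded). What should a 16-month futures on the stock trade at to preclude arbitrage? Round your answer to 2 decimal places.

PV(dividends) I = 17.94·e^(−0.0856·1/12)
I = 17.8125
F = (S − I)·e^(rT) = (547.41 − 17.8125) · e^(0.0856·16/12)
= 529.5975 · e^0.114133 = 529.5975 × 1.120901 = €593.63

€593.63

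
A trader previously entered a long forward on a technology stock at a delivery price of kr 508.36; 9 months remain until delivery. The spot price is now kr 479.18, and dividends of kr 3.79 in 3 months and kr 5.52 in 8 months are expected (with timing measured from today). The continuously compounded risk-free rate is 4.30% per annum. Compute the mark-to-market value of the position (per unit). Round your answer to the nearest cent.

PV(remaining dividends) I = 3.79·e^(−0.0430·3/12) + 5.52·e^(−0.0430·8/12) = 9.1135
Current forward F = (S − I)·e^(rT) = (479.18 − 9.1135)·e^(0.0430·9/12) = 470.0665 × 1.032776 = 485.4734
Value (long) = (F − K)·e^(−rT) = (485.4734 − 508.36) × 0.968264 = -22.1603
Value = -kr 22.16

-kr 22.16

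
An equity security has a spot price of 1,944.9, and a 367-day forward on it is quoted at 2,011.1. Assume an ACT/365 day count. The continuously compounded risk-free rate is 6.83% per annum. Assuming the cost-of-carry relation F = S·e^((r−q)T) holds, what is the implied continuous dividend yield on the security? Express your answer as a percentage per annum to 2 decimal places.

3.50%

From F = S·e^((r−q)T): (r − q) = ln(F/S)/T
ln(2011.1/1944.9) = ln(1.034038) = 0.033472
(r − q) = 0.033472 / (367/365) = 0.033290
q = r − ln(F/S)/T = 0.0683 − 0.033290 = 0.035010
q = 3.50%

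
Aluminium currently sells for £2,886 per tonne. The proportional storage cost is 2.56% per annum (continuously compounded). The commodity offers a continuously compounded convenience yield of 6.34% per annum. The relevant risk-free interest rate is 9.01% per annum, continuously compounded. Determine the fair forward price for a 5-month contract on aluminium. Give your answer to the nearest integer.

Net carry = r + u − y = 0.0901 + 0.0256 − 0.0634 = 0.0523
F = S·e^((r+u−y)T) = 2886 · e^(0.0523 × 5/12) = 2886 · e^0.021792
= 2886 × 1.022031 = £2,950 per tonne

£2,950 per tonne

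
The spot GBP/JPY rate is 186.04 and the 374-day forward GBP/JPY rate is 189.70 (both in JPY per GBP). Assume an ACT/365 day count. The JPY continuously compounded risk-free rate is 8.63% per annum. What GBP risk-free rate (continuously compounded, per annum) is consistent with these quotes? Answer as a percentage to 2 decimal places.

F = S·e^((r_JPY − r_GBP)T) ⇒ r_GBP = r_JPY − ln(F/S)/T
ln(189.70/186.04) = 0.019482; /(374/365) = 0.019013
r_GBP = 0.0863 − 0.019013 = 0.067287
r_GBP = 6.73%

6.73%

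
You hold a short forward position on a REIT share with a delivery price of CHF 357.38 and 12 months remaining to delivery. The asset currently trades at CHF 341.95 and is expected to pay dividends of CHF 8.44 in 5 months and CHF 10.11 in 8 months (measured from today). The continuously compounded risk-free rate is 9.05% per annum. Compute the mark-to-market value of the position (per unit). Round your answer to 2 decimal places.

CHF 2.15

PV(remaining dividends) I = 8.44·e^(−0.0905·5/12) + 10.11·e^(−0.0905·8/12) = 17.6457
Current forward F = (S − I)·e^(rT) = (341.95 − 17.6457)·e^(0.0905·12/12) = 324.3043 × 1.094722 = 355.0231
Value (long) = (F − K)·e^(−rT) = (355.0231 − 357.38) × 0.913474 = -2.1530
Short position value = −(long value) = CHF 2.15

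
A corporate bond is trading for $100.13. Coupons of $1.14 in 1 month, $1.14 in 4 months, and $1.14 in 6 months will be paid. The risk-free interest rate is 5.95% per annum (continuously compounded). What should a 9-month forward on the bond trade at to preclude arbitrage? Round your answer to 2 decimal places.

$101.19

PV(coupons) I = 1.14·e^(−0.0595·1/12) + 1.14·e^(−0.0595·4/12) + 1.14·e^(−0.0595·6/12)
I = 1.1344 + 1.1176 + 1.1066 = 3.3586
F = (S − I)·e^(rT) = (100.13 − 3.3586) · e^(0.0595·9/12)
= 96.7714 · e^0.044625 = 96.7714 × 1.045636 = $101.19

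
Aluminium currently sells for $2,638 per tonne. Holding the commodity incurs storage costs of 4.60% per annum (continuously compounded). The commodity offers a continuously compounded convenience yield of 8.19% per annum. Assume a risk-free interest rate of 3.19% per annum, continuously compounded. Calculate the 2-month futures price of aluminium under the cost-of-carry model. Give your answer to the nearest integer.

Net carry = r + u − y = 0.0319 + 0.0460 − 0.0819 = -0.0040
F = S·e^((r+u−y)T) = 2638 · e^(-0.0040 × 2/12) = 2638 · e^-0.000667
= 2638 × 0.999333 = $2,636 per tonne

$2,636 per tonne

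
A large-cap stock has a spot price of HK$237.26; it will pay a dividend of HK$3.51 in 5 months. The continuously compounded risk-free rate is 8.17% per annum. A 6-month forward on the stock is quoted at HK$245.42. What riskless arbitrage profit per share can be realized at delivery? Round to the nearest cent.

HK$1.80 per share

PV(dividends) I = 3.51·e^(−0.0817·5/12) = 3.3925
Fair forward F* = (S − I)·e^(rT) = (237.26 − 3.3925)·e^0.040850 = 233.8675 × 1.041696 = 243.6188
Market HK$245.42 > fair 243.6188: forward overpriced → cash-and-carry (borrow at r, buy the stock and collect the dividends, short the forward).
Profit at T = |F_mkt − F*| = |245.42 − 243.6188| = HK$1.80 per share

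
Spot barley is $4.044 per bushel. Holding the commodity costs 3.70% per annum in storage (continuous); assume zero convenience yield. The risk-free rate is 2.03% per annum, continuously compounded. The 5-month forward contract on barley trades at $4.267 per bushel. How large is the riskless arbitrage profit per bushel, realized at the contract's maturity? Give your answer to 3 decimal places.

Fair forward: F* = S·e^(carry·T), with carry = (r + u) = 0.0203 + 0.0370 = 0.0573
F* = 4.044 · e^(0.0573 × 5/12) = 4.044 · e^0.023875 = 4.044 × 1.024162 = $4.1417
Market $4.267 > fair $4.1417: forward overpriced → cash-and-carry (buy spot, short the forward).
At maturity, profit = |F_mkt − F*| = |4.267 − 4.1417| = $0.125 per bushel

$0.125 per bushel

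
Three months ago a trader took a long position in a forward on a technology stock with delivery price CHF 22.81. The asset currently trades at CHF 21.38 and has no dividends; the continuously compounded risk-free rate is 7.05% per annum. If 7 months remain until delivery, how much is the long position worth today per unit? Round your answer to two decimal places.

Current fair forward for the remaining 7 months: F = S·e^(r·T), r = 0.0705
F = 21.38 · e^(0.0705 × 7/12) = 21.38 × 1.041982 = 22.2776
Value of long forward = (F − K)·e^(−rT) = (22.2776 − 22.81) · e^(−0.0705·7/12)
= -0.5324 × 0.959709 = -0.51

-CHF 0.51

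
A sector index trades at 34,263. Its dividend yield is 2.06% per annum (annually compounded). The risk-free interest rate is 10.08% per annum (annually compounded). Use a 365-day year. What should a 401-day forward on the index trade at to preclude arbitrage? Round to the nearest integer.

37,232

F = S · (1+r)^T / (1+q)^T
= 34263 × 1.111276 / 1.022655 = 34263 × 1.086658
F = 37,232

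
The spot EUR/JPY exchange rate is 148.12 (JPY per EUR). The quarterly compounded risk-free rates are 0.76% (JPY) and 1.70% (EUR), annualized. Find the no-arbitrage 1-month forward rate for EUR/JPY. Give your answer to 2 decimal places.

148.00

By covered interest parity, F = S · (1+r_JPY/4)^(4T) / (1+r_EUR/4)^(4T)
= 148.12 × 1.000633 / 1.001415 = 148.12 × 0.999219
F = 148.00 JPY per EUR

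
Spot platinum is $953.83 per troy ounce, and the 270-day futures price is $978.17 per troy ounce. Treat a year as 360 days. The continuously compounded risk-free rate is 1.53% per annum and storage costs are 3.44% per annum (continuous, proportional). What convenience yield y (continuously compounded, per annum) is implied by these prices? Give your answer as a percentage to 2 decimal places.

F = S·e^((r+u−y)T) ⇒ (r+u−y) = ln(F/S)/T
ln(978.17/953.83) = 0.025198; /T ⇒ 0.033597
y = r + u − ln(F/S)/T = 0.0153 + 0.0344 − 0.033597 = 0.016103
y = 1.61%

1.61%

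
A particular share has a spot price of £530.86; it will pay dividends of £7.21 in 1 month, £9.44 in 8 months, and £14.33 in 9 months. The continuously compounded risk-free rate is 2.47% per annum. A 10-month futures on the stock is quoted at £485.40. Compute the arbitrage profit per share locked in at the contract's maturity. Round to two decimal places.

£25.32 per share

PV(dividends) I = 7.21·e^(−0.0247·1/12) + 9.44·e^(−0.0247·8/12) + 14.33·e^(−0.0247·9/12) = 30.5480
Fair futures F* = (S − I)·e^(rT) = (530.86 − 30.5480)·e^0.020583 = 500.3120 × 1.020796 = 510.7165
Market £485.40 < fair 510.7165: forward underpriced → reverse cash-and-carry (short the stock, invest proceeds at r, pay the dividends, go long the forward).
Profit at T = |F_mkt − F*| = |485.40 − 510.7165| = £25.32 per share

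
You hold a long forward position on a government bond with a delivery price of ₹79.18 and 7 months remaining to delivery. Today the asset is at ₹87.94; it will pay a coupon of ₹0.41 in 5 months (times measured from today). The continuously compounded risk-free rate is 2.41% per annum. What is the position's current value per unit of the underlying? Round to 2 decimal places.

PV(remaining coupons) I = 0.41·e^(−0.0241·5/12) = 0.4059
Current forward F = (S − I)·e^(rT) = (87.94 − 0.4059)·e^(0.0241·7/12) = 87.5341 × 1.014158 = 88.7734
Value (long) = (F − K)·e^(−rT) = (88.7734 − 79.18) × 0.986040 = 9.4595
Value = ₹9.46

₹9.46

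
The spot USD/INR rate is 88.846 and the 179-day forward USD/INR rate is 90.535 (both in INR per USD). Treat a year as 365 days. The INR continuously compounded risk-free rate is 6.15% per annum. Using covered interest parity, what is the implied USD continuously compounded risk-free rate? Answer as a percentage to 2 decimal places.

F = S·e^((r_INR − r_USD)T) ⇒ r_USD = r_INR − ln(F/S)/T
ln(90.535/88.846) = 0.018832; /(179/365) = 0.038400
r_USD = 0.0615 − 0.038400 = 0.023100
r_USD = 2.31%

2.31%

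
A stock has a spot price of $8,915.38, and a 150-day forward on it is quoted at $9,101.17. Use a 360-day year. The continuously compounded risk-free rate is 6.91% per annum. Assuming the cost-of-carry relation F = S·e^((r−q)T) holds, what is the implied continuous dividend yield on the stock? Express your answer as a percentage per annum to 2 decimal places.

From F = S·e^((r−q)T): (r − q) = ln(F/S)/T
ln(9101.17/8915.38) = ln(1.020839) = 0.020625
(r − q) = 0.020625 / (150/360) = 0.049500
q = r − ln(F/S)/T = 0.0691 − 0.049500 = 0.019600
q = 1.96%

1.96%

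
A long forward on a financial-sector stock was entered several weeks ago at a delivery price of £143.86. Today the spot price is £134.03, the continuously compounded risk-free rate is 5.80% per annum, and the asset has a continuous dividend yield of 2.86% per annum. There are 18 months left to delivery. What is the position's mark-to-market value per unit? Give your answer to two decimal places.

-£3.47

Current fair forward for the remaining 18 months: F = S·e^((r − q)·T), (r − q) = 0.0580 − 0.0286 = 0.0294
F = 134.03 · e^(0.0294 × 18/12) = 134.03 × 1.045087 = 140.0730
Value of long forward = (F − K)·e^(−rT) = (140.0730 − 143.86) · e^(−0.0580·18/12)
= -3.7870 × 0.916677 = -3.47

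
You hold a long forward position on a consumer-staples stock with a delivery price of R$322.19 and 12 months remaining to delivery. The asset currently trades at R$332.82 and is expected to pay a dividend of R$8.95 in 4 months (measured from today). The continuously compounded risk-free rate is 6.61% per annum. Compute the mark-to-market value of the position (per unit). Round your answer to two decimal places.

PV(remaining dividends) I = 8.95·e^(−0.0661·4/12) = 8.7550
Current forward F = (S − I)·e^(rT) = (332.82 − 8.7550)·e^(0.0661·12/12) = 324.0650 × 1.068334 = 346.2097
Value (long) = (F − K)·e^(−rT) = (346.2097 − 322.19) × 0.936037 = 22.4833
Value = R$22.48

R$22.48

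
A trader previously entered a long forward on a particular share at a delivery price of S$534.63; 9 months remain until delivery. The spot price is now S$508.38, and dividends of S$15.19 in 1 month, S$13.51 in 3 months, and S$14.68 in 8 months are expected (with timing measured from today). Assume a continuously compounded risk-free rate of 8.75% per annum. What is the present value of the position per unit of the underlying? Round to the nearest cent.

PV(remaining dividends) I = 15.19·e^(−0.0875·1/12) + 13.51·e^(−0.0875·3/12) + 14.68·e^(−0.0875·8/12) = 42.1455
Current forward F = (S − I)·e^(rT) = (508.38 − 42.1455)·e^(0.0875·9/12) = 466.2345 × 1.067826 = 497.8573
Value (long) = (F − K)·e^(−rT) = (497.8573 − 534.63) × 0.936482 = -34.4370
Value = -S$34.44

-S$34.44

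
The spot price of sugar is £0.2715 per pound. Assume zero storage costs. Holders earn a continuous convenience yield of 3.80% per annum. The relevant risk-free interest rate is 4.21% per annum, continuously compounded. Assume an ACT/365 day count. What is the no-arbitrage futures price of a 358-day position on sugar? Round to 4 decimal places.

£0.2726 per pound

Net carry = r + u − y = 0.0421 + 0.0000 − 0.0380 = 0.0041
F = S·e^((r+u−y)T) = 0.2715 · e^(0.0041 × 358/365) = 0.2715 · e^0.004021
= 0.2715 × 1.004029 = £0.2726 per pound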